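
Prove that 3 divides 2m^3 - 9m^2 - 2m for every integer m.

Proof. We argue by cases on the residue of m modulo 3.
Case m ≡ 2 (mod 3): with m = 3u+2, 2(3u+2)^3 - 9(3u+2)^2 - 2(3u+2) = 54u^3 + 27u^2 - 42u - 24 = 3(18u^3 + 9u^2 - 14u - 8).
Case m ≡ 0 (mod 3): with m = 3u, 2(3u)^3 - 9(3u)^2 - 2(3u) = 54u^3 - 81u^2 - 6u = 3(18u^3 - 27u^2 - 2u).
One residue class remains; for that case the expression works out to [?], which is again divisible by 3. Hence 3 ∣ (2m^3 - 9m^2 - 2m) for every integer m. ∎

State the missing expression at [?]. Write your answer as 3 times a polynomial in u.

3(18u^3 - 9u^2 - 14u - 3)

The residues treated are {2, 0}, so the missing case is m ≡ 1 (mod 3); write m = 3u+1.
Then 2(3u+1)^3 - 9(3u+1)^2 - 2(3u+1) = 54u^3 - 27u^2 - 42u - 9 = 3(18u^3 - 9u^2 - 14u - 3).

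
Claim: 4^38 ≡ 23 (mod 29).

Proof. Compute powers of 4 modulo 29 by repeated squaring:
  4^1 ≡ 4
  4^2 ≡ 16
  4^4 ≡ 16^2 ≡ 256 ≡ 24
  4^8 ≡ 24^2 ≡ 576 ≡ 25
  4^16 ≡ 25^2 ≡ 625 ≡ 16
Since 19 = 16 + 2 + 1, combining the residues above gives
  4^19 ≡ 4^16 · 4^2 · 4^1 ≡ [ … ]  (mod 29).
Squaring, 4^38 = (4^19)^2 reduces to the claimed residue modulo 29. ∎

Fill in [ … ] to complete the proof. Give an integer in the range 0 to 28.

4^16 · 4^2 · 4^1 ≡ 16 · 16 · 4 = 1024.
1024 mod 29 = 9, so 4^19 ≡ 9 (mod 29).

9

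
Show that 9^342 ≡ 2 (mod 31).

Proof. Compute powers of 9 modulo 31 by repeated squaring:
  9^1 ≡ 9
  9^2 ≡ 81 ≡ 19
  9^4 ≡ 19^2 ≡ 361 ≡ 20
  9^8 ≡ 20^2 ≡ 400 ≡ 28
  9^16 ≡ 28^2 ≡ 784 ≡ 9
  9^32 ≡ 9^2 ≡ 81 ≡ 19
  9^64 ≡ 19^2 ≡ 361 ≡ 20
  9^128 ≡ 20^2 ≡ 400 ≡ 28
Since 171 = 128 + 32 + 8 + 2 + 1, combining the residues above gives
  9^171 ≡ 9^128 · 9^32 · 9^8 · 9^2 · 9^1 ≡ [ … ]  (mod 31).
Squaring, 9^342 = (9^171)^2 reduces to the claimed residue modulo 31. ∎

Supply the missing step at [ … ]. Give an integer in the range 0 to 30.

8

Multiply the listed residues: 28 · 19 · 28 · 19 · 9 = 532 → 14896 → 283024 → 2547216.
Reducing modulo 31: 2547216 = 82168·31 + 8, so 9^171 ≡ 8.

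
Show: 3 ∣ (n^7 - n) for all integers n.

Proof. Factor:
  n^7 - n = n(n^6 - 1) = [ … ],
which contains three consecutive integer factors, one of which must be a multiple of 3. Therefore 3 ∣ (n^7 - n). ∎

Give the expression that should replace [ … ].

(n - 1)n(n + 1)(n^4 + n^2 + 1)

n^6 - 1 = (n^2 - 1)(n^4 + n^2 + 1), and n^2 - 1 = (n-1)(n+1).
So n(n^6 - 1) = (n - 1)n(n + 1)(n^4 + n^2 + 1).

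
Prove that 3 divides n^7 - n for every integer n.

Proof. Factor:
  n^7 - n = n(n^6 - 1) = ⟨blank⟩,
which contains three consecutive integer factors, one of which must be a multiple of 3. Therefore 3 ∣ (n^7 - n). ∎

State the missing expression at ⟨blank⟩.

(n - 1)n(n + 1)(n^4 + n^2 + 1)

n^6 - 1 = (n^2 - 1)(n^4 + n^2 + 1), and n^2 - 1 = (n-1)(n+1).
So n(n^6 - 1) = (n - 1)n(n + 1)(n^4 + n^2 + 1).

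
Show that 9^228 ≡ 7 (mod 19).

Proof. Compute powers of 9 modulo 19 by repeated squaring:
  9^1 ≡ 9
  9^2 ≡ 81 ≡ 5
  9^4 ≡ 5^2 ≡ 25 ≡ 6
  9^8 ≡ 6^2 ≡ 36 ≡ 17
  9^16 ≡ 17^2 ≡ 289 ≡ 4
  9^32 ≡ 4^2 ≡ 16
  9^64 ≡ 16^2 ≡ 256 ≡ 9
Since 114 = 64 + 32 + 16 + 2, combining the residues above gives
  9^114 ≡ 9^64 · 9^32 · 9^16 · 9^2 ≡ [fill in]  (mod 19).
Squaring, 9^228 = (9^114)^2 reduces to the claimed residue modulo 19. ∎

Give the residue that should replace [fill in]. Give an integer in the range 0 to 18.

Multiply the listed residues: 9 · 16 · 4 · 5 = 144 → 576 → 2880.
Reducing modulo 19: 2880 = 151·19 + 11, so 9^114 ≡ 11.

11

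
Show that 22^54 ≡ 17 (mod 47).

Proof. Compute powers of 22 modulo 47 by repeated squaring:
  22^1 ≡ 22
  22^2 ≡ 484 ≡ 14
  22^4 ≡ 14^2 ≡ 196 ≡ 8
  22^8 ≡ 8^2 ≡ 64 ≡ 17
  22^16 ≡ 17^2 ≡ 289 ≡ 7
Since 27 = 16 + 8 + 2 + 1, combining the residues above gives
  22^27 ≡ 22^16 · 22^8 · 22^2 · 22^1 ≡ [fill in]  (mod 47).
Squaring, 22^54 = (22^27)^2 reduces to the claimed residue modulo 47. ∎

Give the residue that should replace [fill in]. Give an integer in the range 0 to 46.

39

Multiply the listed residues: 7 · 17 · 14 · 22 = 119 → 1666 → 36652.
Reducing modulo 47: 36652 = 779·47 + 39, so 22^27 ≡ 39.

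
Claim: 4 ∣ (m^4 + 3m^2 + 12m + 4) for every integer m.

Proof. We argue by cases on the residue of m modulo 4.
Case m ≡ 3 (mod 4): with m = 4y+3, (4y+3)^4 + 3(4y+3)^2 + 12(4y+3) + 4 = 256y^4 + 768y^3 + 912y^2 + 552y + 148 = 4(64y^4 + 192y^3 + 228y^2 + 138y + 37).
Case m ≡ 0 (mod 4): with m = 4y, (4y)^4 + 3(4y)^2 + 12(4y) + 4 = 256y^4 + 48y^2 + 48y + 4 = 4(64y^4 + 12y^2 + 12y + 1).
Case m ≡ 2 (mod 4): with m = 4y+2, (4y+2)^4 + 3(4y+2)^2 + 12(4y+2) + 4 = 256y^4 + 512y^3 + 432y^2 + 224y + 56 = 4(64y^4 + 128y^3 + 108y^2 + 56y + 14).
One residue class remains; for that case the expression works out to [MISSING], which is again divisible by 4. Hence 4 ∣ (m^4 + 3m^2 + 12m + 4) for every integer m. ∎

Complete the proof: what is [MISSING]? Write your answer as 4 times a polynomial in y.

4(64y^4 + 64y^3 + 36y^2 + 22y + 5)

The residues treated are {3, 0, 2}, so the missing case is m ≡ 1 (mod 4); write m = 4y+1.
Then (4y+1)^4 + 3(4y+1)^2 + 12(4y+1) + 4 = 256y^4 + 256y^3 + 144y^2 + 88y + 20 = 4(64y^4 + 64y^3 + 36y^2 + 22y + 5).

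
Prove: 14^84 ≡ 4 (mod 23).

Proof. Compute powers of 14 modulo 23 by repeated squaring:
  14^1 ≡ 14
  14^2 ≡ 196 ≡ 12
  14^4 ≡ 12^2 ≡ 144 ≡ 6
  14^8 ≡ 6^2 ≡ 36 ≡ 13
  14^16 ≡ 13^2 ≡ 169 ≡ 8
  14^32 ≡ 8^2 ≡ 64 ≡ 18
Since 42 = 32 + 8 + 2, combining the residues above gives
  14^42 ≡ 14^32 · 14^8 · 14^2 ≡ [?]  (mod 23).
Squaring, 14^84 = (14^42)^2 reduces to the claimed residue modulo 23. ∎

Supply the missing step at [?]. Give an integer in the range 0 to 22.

2

Multiply the listed residues: 18 · 13 · 12 = 234 → 2808.
Reducing modulo 23: 2808 = 122·23 + 2, so 14^42 ≡ 2.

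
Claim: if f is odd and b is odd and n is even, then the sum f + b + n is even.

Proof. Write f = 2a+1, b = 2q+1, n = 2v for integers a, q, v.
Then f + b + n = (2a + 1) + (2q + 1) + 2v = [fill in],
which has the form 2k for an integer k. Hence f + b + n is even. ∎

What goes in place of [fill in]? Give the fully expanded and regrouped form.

Expanding: (2a + 1) + (2q + 1) + 2v = 2a + 2q + 2v + 2.
Every term is even; pulling out the factor of 2 gives 2(a + q + v + 1).

2(a + q + v + 1)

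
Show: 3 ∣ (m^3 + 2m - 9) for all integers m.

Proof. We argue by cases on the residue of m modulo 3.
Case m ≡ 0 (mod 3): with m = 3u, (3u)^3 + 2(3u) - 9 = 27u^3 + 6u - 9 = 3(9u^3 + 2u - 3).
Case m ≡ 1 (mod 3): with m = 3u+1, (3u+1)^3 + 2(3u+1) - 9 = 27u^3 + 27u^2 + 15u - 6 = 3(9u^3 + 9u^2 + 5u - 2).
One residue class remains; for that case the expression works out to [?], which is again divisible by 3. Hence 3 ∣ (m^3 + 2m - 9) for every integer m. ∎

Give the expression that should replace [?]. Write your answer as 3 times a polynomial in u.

The residues treated are {0, 1}, so the missing case is m ≡ 2 (mod 3); write m = 3u+2.
Then (3u+2)^3 + 2(3u+2) - 9 = 27u^3 + 54u^2 + 42u + 3 = 3(9u^3 + 18u^2 + 14u + 1).

3(9u^3 + 18u^2 + 14u + 1)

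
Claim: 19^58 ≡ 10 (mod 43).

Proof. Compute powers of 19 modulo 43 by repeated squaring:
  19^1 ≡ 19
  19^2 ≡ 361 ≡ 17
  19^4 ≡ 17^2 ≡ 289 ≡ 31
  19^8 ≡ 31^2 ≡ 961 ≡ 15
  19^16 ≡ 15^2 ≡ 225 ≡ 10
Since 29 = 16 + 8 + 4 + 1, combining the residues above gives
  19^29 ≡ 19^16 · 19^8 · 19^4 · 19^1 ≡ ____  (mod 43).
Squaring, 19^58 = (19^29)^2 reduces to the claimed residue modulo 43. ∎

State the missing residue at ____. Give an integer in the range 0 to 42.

19^16 · 19^8 · 19^4 · 19^1 ≡ 10 · 15 · 31 · 19 = 88350.
88350 mod 43 = 28, so 19^29 ≡ 28 (mod 43).

28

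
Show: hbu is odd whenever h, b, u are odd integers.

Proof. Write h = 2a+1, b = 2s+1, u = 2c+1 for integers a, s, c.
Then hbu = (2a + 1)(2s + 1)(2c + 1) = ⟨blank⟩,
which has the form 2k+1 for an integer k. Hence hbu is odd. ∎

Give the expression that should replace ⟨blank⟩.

2(4acs + 2ac + 2as + a + 2cs + c + s) + 1

Expanding: (2a + 1)(2s + 1)(2c + 1) = 8acs + 4ac + 4as + 2a + 4cs + 2c + 2s + 1.
Every term except the constant is even, so this is 2(4acs + 2ac + 2as + a + 2cs + c + s) + 1,
and 4acs + 2ac + 2as + a + 2cs + c + s ∈ ℤ gives the required form.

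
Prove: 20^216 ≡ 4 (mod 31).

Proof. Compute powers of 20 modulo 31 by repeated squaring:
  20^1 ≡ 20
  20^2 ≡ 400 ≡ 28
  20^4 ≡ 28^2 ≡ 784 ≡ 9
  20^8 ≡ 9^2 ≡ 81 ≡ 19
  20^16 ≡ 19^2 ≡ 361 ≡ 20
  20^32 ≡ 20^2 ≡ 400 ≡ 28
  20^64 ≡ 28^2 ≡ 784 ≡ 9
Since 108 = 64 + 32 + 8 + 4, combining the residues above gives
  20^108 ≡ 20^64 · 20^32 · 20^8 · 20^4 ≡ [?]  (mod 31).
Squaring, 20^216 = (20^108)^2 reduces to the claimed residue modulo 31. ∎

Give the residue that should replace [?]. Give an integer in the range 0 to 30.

2

20^64 · 20^32 · 20^8 · 20^4 ≡ 9 · 28 · 19 · 9 = 43092.
43092 mod 31 = 2, so 20^108 ≡ 2 (mod 31).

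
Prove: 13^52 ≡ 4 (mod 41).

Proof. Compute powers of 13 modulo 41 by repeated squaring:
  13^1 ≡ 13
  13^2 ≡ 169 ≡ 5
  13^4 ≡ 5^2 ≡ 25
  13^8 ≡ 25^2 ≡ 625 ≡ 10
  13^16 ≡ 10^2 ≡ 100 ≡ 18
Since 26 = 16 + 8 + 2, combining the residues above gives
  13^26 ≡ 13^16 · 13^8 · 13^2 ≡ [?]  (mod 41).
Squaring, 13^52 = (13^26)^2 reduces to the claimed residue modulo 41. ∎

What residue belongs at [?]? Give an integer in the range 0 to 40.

39

13^16 · 13^8 · 13^2 ≡ 18 · 10 · 5 = 900.
900 mod 41 = 39, so 13^26 ≡ 39 (mod 41).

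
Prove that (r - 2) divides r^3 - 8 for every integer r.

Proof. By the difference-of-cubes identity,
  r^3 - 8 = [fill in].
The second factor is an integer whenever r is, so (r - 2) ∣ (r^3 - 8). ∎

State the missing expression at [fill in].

(r - 2)(r^2 + 2r + 4)

Polynomial division of r^3 - 8 by r - 2 leaves remainder 0 and quotient r^2 + 2r + 4.
Hence r^3 - 8 = (r - 2)(r^2 + 2r + 4).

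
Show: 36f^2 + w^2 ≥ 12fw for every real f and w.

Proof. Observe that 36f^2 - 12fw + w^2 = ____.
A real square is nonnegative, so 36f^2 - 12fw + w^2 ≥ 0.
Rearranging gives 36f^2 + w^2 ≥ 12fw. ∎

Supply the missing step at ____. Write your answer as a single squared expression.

(6f - w)^2

36f^2 - 12fw + w^2 is a perfect-square trinomial: the outer terms are (6f)^2 and (w)^2, and the cross term is -2·6f·w.
So 36f^2 - 12fw + w^2 = (6f - w)^2 ≥ 0.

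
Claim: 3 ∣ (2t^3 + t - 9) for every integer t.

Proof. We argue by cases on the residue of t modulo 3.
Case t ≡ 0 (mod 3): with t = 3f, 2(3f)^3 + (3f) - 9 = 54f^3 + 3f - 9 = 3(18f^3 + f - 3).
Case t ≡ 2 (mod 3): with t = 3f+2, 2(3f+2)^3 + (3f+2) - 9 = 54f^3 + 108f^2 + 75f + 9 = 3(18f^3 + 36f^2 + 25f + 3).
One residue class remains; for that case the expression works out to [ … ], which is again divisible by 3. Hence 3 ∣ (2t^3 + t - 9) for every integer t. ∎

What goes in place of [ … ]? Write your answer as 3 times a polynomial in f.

The residues treated are {0, 2}, so the missing case is t ≡ 1 (mod 3); write t = 3f+1.
Then 2(3f+1)^3 + (3f+1) - 9 = 54f^3 + 54f^2 + 21f - 6 = 3(18f^3 + 18f^2 + 7f - 2).

3(18f^3 + 18f^2 + 7f - 2)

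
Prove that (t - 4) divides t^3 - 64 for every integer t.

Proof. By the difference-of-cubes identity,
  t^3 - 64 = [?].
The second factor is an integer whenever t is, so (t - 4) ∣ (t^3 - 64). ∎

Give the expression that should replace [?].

(t - 4)(t^2 + 4t + 16)

Polynomial division of t^3 - 64 by t - 4 leaves remainder 0 and quotient t^2 + 4t + 16.
Hence t^3 - 64 = (t - 4)(t^2 + 4t + 16).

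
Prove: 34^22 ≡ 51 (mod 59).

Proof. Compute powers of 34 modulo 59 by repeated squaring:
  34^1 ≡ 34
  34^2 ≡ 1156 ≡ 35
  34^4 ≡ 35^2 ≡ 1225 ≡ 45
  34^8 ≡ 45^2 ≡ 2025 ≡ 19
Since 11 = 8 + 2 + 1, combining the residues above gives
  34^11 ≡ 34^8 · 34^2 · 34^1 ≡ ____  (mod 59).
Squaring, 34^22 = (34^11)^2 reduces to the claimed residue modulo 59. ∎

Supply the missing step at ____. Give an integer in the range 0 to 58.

Multiply the listed residues: 19 · 35 · 34 = 665 → 22610.
Reducing modulo 59: 22610 = 383·59 + 13, so 34^11 ≡ 13.

13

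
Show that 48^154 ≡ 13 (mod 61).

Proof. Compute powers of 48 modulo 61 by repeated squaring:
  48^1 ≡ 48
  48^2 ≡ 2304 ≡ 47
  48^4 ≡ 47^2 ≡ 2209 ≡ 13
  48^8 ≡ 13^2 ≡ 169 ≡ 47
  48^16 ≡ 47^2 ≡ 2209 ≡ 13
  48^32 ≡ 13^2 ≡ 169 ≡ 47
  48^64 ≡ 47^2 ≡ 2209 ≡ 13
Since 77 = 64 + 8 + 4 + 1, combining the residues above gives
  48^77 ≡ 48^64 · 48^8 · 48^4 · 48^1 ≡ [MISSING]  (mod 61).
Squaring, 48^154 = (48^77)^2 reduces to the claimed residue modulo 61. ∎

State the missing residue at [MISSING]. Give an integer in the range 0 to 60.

48^64 · 48^8 · 48^4 · 48^1 ≡ 13 · 47 · 13 · 48 = 381264.
381264 mod 61 = 14, so 48^77 ≡ 14 (mod 61).

14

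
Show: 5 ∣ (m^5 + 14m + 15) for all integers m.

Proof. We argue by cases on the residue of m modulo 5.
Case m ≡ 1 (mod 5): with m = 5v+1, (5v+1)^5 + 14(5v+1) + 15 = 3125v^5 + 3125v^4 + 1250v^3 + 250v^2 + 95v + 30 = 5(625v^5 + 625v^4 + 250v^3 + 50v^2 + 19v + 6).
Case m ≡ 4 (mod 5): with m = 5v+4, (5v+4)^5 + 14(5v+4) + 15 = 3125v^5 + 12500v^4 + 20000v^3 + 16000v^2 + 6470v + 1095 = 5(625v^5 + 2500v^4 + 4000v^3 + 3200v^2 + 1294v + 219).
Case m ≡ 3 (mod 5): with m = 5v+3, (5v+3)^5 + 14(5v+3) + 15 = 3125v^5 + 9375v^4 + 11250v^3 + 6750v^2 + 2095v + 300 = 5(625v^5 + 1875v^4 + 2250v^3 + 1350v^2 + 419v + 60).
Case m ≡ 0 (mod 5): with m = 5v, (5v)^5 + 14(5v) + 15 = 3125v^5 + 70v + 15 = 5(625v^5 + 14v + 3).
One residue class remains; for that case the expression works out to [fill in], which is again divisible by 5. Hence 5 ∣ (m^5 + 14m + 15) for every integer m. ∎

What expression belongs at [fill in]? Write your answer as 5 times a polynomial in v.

The residues treated are {1, 4, 3, 0}, so the missing case is m ≡ 2 (mod 5); write m = 5v+2.
Then (5v+2)^5 + 14(5v+2) + 15 = 3125v^5 + 6250v^4 + 5000v^3 + 2000v^2 + 470v + 75 = 5(625v^5 + 1250v^4 + 1000v^3 + 400v^2 + 94v + 15).

5(625v^5 + 1250v^4 + 1000v^3 + 400v^2 + 94v + 15)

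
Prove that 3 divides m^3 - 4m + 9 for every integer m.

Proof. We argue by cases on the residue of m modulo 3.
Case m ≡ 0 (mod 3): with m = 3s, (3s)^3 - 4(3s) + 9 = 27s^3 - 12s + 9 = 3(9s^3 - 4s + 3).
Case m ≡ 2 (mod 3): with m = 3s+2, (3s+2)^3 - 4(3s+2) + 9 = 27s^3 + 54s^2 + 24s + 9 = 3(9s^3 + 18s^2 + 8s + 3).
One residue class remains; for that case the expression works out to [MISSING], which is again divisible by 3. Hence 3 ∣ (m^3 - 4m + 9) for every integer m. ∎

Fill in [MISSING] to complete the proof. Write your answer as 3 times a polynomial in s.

The residues treated are {0, 2}, so the missing case is m ≡ 1 (mod 3); write m = 3s+1.
Then (3s+1)^3 - 4(3s+1) + 9 = 27s^3 + 27s^2 - 3s + 6 = 3(9s^3 + 9s^2 - s + 2).

3(9s^3 + 9s^2 - s + 2)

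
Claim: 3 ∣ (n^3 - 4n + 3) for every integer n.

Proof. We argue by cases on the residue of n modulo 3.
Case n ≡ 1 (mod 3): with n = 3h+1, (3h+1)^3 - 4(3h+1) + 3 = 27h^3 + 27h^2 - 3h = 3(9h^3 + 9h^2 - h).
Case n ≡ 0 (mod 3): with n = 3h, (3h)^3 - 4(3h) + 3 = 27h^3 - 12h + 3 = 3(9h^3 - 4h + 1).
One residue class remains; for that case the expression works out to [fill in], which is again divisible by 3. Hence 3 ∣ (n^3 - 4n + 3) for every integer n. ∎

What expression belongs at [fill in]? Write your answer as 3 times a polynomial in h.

3(9h^3 + 18h^2 + 8h + 1)

Only n ≡ 2 (mod 3) is unaccounted for. Put n = 3h+2:
(3h+2)^3 - 4(3h+2) + 3 expands to 27h^3 + 54h^2 + 24h + 3,
and factoring out 3 leaves 3(9h^3 + 18h^2 + 8h + 1).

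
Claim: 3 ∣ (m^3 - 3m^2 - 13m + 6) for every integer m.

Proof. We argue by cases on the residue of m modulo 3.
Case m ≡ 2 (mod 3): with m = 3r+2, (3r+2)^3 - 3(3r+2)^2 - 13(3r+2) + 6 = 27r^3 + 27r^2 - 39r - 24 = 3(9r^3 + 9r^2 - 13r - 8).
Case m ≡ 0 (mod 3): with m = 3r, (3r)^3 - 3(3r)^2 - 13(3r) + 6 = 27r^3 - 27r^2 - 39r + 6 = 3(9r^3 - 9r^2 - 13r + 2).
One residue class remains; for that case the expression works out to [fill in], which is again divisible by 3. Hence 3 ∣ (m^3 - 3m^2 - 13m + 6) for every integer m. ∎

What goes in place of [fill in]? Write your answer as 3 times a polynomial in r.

3(9r^3 - 16r - 3)

The residues treated are {2, 0}, so the missing case is m ≡ 1 (mod 3); write m = 3r+1.
Then (3r+1)^3 - 3(3r+1)^2 - 13(3r+1) + 6 = 27r^3 - 48r - 9 = 3(9r^3 - 16r - 3).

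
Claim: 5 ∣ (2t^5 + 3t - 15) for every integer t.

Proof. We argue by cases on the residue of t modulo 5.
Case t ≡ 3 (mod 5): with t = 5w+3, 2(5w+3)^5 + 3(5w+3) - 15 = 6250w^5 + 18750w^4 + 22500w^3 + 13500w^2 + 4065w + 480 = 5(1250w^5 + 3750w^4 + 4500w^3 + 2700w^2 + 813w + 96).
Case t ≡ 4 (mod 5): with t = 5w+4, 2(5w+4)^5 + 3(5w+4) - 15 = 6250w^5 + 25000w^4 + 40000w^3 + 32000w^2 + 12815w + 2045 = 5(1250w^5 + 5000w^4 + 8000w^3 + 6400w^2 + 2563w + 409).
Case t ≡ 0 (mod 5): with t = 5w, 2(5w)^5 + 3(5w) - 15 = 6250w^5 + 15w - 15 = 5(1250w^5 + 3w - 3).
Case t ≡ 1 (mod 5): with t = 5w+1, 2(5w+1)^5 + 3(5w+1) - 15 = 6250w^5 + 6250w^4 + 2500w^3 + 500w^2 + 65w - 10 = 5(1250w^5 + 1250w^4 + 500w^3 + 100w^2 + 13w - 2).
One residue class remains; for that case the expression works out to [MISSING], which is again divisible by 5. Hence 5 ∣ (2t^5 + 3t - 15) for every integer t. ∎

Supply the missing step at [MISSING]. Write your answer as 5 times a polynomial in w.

The residues treated are {3, 4, 0, 1}, so the missing case is t ≡ 2 (mod 5); write t = 5w+2.
Then 2(5w+2)^5 + 3(5w+2) - 15 = 6250w^5 + 12500w^4 + 10000w^3 + 4000w^2 + 815w + 55 = 5(1250w^5 + 2500w^4 + 2000w^3 + 800w^2 + 163w + 11).

5(1250w^5 + 2500w^4 + 2000w^3 + 800w^2 + 163w + 11)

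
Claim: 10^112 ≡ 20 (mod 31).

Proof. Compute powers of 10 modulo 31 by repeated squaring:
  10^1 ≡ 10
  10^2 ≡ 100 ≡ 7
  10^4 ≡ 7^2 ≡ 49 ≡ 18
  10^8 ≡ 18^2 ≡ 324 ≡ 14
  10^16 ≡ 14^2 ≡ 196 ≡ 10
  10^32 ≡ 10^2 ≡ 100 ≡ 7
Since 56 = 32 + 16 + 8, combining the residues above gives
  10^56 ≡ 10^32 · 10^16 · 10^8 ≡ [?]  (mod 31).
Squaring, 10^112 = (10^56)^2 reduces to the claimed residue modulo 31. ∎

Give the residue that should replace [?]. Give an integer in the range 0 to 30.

Multiply the listed residues: 7 · 10 · 14 = 70 → 980.
Reducing modulo 31: 980 = 31·31 + 19, so 10^56 ≡ 19.

19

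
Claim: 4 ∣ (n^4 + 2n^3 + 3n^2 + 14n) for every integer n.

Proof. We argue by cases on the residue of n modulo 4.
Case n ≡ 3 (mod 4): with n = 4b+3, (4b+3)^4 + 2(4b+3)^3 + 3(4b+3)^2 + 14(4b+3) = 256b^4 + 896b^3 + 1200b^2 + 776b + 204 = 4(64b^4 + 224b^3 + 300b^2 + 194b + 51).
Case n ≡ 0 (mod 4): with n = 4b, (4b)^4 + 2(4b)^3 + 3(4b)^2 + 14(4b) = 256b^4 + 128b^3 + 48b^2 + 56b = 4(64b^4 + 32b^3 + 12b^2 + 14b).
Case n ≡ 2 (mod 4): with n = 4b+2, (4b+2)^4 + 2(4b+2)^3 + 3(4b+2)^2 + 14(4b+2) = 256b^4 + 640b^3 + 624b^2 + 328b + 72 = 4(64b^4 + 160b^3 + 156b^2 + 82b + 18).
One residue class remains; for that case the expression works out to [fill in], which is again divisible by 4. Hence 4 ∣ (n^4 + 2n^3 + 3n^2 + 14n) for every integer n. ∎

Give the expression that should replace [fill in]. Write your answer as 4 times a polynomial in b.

4(64b^4 + 96b^3 + 60b^2 + 30b + 5)

The residues treated are {3, 0, 2}, so the missing case is n ≡ 1 (mod 4); write n = 4b+1.
Then (4b+1)^4 + 2(4b+1)^3 + 3(4b+1)^2 + 14(4b+1) = 256b^4 + 384b^3 + 240b^2 + 120b + 20 = 4(64b^4 + 96b^3 + 60b^2 + 30b + 5).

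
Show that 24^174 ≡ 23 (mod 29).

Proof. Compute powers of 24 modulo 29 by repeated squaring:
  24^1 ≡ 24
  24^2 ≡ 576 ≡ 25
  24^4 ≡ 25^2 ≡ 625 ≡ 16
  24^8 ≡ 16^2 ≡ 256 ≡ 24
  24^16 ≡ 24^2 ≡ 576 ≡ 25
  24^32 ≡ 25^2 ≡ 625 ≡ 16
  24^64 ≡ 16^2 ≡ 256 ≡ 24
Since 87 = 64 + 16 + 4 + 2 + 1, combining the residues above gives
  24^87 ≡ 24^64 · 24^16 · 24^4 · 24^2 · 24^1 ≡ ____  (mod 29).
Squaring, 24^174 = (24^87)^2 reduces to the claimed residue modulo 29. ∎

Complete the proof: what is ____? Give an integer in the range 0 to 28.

Multiply the listed residues: 24 · 25 · 16 · 25 · 24 = 600 → 9600 → 240000 → 5760000.
Reducing modulo 29: 5760000 = 198620·29 + 20, so 24^87 ≡ 20.

20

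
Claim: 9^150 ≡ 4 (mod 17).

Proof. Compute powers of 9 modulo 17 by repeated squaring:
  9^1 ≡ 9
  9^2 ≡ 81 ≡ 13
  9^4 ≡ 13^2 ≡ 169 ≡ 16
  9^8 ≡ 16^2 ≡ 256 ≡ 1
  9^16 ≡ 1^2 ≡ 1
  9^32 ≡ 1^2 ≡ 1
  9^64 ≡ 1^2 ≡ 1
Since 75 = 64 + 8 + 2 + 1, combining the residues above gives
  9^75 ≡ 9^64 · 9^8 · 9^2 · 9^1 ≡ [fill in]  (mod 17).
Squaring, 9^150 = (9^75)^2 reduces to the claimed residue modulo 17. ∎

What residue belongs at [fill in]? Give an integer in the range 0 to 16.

Multiply the listed residues: 1 · 1 · 13 · 9 = 1 → 13 → 117.
Reducing modulo 17: 117 = 6·17 + 15, so 9^75 ≡ 15.

15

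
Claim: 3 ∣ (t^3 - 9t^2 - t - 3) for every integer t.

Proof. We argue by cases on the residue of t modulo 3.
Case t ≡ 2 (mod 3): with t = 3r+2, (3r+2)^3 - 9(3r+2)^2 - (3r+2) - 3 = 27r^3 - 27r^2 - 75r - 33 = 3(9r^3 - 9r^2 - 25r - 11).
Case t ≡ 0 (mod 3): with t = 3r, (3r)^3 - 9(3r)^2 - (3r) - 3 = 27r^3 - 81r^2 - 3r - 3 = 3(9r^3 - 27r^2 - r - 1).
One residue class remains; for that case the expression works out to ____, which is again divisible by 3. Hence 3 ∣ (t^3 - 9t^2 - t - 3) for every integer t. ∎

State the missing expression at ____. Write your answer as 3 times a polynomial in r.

The residues treated are {2, 0}, so the missing case is t ≡ 1 (mod 3); write t = 3r+1.
Then (3r+1)^3 - 9(3r+1)^2 - (3r+1) - 3 = 27r^3 - 54r^2 - 48r - 12 = 3(9r^3 - 18r^2 - 16r - 4).

3(9r^3 - 18r^2 - 16r - 4)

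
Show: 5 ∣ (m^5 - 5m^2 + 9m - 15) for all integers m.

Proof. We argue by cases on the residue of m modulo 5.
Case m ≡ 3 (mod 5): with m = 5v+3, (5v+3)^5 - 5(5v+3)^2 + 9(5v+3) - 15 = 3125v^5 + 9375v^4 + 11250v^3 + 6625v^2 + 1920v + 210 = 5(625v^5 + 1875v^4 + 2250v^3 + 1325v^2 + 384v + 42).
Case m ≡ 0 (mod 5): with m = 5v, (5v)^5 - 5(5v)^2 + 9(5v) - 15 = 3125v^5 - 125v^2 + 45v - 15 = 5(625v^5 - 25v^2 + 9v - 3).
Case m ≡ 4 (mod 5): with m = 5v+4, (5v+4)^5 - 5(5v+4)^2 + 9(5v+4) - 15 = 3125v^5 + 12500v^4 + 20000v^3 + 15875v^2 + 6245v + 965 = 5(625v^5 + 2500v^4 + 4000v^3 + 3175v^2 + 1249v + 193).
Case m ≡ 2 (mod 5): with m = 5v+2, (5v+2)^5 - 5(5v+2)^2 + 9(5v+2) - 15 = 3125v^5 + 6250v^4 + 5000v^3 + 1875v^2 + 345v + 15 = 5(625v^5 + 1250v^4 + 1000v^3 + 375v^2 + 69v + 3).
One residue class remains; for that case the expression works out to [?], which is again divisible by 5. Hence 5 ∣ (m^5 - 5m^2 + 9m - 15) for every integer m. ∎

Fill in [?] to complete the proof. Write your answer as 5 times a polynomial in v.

5(625v^5 + 625v^4 + 250v^3 + 25v^2 + 4v - 2)

Only m ≡ 1 (mod 5) is unaccounted for. Put m = 5v+1:
(5v+1)^5 - 5(5v+1)^2 + 9(5v+1) - 15 expands to 3125v^5 + 3125v^4 + 1250v^3 + 125v^2 + 20v - 10,
and factoring out 5 leaves 5(625v^5 + 625v^4 + 250v^3 + 25v^2 + 4v - 2).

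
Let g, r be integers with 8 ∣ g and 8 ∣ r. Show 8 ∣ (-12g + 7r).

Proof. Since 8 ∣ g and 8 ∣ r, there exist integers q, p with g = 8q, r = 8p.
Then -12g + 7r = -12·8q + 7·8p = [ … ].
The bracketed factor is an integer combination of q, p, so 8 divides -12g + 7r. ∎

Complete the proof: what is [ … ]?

Each term has a factor of 8: -12·8q + 7·8p = 8·(7p - 12q).
Since 7p - 12q is an integer, 8 ∣ (-12g + 7r).

8(7p - 12q)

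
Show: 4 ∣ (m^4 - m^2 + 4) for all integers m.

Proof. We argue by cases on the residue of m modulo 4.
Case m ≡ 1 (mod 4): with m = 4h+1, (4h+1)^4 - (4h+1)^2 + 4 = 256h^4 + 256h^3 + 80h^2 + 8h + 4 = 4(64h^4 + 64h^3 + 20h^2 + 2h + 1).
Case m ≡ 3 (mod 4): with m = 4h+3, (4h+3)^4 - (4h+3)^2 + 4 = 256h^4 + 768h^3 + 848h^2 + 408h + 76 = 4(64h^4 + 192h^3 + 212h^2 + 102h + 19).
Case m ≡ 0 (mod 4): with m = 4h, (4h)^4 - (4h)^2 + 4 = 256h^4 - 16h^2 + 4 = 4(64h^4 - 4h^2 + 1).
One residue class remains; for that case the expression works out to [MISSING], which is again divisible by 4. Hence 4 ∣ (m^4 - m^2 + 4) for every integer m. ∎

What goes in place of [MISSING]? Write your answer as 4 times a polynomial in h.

The residues treated are {1, 3, 0}, so the missing case is m ≡ 2 (mod 4); write m = 4h+2.
Then (4h+2)^4 - (4h+2)^2 + 4 = 256h^4 + 512h^3 + 368h^2 + 112h + 16 = 4(64h^4 + 128h^3 + 92h^2 + 28h + 4).

4(64h^4 + 128h^3 + 92h^2 + 28h + 4)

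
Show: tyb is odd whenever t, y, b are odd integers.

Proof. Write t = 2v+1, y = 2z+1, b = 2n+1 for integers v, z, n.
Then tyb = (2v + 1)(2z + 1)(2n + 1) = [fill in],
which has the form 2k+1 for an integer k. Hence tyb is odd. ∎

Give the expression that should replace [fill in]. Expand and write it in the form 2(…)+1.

Expanding: (2v + 1)(2z + 1)(2n + 1) = 8nvz + 4nv + 4nz + 2n + 4vz + 2v + 2z + 1.
Every term except the constant is even, so this is 2(4nvz + 2nv + 2nz + n + 2vz + v + z) + 1,
and 4nvz + 2nv + 2nz + n + 2vz + v + z ∈ ℤ gives the required form.

2(4nvz + 2nv + 2nz + n + 2vz + v + z) + 1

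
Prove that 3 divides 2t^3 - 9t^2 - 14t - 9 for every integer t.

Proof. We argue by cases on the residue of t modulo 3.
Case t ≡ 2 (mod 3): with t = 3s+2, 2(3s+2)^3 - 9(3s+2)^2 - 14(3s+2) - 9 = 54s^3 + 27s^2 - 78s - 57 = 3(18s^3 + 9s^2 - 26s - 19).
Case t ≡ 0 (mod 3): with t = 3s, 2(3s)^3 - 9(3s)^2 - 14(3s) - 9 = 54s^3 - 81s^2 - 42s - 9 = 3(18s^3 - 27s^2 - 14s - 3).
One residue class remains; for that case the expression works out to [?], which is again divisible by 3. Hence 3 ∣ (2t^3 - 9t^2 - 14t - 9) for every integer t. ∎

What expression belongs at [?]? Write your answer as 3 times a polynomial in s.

3(18s^3 - 9s^2 - 26s - 10)

The residues treated are {2, 0}, so the missing case is t ≡ 1 (mod 3); write t = 3s+1.
Then 2(3s+1)^3 - 9(3s+1)^2 - 14(3s+1) - 9 = 54s^3 - 27s^2 - 78s - 30 = 3(18s^3 - 9s^2 - 26s - 10).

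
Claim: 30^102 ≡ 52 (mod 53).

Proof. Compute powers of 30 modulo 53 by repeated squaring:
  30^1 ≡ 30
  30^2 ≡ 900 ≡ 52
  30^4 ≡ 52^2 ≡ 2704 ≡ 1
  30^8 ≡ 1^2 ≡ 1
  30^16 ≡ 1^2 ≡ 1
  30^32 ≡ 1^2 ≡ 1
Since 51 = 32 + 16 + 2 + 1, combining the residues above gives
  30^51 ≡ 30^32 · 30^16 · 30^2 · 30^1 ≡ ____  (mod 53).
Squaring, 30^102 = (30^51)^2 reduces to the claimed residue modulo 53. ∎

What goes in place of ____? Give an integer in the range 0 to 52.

30^32 · 30^16 · 30^2 · 30^1 ≡ 1 · 1 · 52 · 30 = 1560.
1560 mod 53 = 23, so 30^51 ≡ 23 (mod 53).

23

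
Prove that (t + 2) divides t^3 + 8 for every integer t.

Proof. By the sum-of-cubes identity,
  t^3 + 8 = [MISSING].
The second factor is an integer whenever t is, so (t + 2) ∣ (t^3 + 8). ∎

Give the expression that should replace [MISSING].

Polynomial division of t^3 + 8 by t + 2 leaves remainder 0 and quotient t^2 - 2t + 4.
Hence t^3 + 8 = (t + 2)(t^2 - 2t + 4).

(t + 2)(t^2 - 2t + 4)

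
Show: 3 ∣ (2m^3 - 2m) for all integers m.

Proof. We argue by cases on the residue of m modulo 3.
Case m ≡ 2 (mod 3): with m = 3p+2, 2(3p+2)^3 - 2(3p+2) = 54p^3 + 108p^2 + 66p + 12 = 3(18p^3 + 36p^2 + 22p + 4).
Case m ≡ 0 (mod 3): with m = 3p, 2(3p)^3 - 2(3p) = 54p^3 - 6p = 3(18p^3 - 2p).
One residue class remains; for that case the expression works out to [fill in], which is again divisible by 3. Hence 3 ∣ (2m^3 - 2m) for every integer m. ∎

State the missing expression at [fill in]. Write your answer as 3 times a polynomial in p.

3(18p^3 + 18p^2 + 4p)

Only m ≡ 1 (mod 3) is unaccounted for. Put m = 3p+1:
2(3p+1)^3 - 2(3p+1) expands to 54p^3 + 54p^2 + 12p,
and factoring out 3 leaves 3(18p^3 + 18p^2 + 4p).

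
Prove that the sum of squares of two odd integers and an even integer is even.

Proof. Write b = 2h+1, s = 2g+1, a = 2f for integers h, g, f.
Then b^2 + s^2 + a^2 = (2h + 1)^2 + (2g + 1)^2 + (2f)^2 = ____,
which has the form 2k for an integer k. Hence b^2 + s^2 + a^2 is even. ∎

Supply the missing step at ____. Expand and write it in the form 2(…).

(2h + 1)^2 + (2g + 1)^2 + (2f)^2 = 4f^2 + 4g^2 + 4g + 4h^2 + 4h + 2
= 2(2f^2 + 2g^2 + 2g + 2h^2 + 2h + 1).
Since 2f^2 + 2g^2 + 2g + 2h^2 + 2h + 1 is an integer, the sum of squares is of the form 2k for an integer k.

2(2f^2 + 2g^2 + 2g + 2h^2 + 2h + 1)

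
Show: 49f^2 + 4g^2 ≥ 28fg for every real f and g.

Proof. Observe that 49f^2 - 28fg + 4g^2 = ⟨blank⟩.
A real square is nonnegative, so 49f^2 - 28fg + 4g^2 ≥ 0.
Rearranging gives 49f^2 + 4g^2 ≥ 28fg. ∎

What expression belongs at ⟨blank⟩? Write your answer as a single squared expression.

The leading and trailing coefficients are 7^2 and 2^2, and 28 = 2·7·2, so the trinomial is (7f - 2g)^2.
Hence 49f^2 - 28fg + 4g^2 ≥ 0.

(7f - 2g)^2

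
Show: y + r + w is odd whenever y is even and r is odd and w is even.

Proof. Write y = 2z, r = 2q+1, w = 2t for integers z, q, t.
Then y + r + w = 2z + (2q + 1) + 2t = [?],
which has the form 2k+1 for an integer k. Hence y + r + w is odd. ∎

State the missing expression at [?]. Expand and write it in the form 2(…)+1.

Expanding: 2z + (2q + 1) + 2t = 2q + 2t + 2z + 1.
Every term except the constant is even, so this is 2(q + t + z) + 1,
and q + t + z ∈ ℤ gives the required form.

2(q + t + z) + 1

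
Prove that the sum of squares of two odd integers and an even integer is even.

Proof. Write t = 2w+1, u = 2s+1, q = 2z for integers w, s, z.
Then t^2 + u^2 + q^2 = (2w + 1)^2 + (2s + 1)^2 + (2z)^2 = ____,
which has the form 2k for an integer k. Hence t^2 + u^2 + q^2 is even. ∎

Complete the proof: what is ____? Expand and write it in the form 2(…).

Expanding: (2w + 1)^2 + (2s + 1)^2 + (2z)^2 = 4s^2 + 4s + 4w^2 + 4w + 4z^2 + 2.
Every term is even; pulling out the factor of 2 gives 2(2s^2 + 2s + 2w^2 + 2w + 2z^2 + 1).

2(2s^2 + 2s + 2w^2 + 2w + 2z^2 + 1)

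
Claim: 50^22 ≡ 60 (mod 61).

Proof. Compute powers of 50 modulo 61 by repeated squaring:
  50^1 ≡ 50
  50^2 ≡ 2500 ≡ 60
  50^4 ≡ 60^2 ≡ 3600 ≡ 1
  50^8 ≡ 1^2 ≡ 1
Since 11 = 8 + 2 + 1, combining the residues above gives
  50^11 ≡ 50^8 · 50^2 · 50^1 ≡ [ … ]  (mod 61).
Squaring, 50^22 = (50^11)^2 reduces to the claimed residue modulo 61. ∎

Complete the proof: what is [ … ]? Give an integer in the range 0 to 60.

Multiply the listed residues: 1 · 60 · 50 = 60 → 3000.
Reducing modulo 61: 3000 = 49·61 + 11, so 50^11 ≡ 11.

11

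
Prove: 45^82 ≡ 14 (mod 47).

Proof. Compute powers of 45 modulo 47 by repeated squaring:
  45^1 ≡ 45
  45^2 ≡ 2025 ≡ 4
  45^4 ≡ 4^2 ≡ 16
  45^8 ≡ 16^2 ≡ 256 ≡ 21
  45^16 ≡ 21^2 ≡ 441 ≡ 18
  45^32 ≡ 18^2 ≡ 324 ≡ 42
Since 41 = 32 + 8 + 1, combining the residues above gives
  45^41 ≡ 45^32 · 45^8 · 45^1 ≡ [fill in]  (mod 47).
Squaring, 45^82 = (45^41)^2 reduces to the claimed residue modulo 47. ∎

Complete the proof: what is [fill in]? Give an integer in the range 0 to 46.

Multiply the listed residues: 42 · 21 · 45 = 882 → 39690.
Reducing modulo 47: 39690 = 844·47 + 22, so 45^41 ≡ 22.

22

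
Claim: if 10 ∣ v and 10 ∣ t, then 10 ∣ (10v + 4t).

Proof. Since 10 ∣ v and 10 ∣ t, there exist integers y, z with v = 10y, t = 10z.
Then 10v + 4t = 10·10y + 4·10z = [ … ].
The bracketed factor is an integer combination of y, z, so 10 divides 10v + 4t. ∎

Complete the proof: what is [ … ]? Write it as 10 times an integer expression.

10(10y + 4z)

Pull the common 10 out of every term: 10·10y + 4·10z = 10(10y + 4z).
10y + 4z is an integer, which exhibits the divisibility.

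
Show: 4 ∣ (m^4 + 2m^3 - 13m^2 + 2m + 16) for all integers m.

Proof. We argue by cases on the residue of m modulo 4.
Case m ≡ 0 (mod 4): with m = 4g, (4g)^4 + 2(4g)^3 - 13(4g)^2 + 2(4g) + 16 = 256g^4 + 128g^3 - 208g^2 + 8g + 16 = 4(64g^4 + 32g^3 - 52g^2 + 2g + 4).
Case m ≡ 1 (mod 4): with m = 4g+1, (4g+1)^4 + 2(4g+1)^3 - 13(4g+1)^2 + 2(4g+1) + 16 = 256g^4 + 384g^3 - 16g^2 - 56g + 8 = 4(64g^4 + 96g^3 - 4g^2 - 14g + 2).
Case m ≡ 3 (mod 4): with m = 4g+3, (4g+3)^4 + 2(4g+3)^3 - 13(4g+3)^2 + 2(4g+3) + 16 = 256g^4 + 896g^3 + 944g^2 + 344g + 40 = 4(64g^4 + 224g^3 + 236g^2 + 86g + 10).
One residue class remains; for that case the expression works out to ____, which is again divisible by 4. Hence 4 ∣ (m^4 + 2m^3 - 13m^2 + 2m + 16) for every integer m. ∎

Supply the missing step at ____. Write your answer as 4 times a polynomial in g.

4(64g^4 + 160g^3 + 92g^2 + 6g)

The residues treated are {0, 1, 3}, so the missing case is m ≡ 2 (mod 4); write m = 4g+2.
Then (4g+2)^4 + 2(4g+2)^3 - 13(4g+2)^2 + 2(4g+2) + 16 = 256g^4 + 640g^3 + 368g^2 + 24g = 4(64g^4 + 160g^3 + 92g^2 + 6g).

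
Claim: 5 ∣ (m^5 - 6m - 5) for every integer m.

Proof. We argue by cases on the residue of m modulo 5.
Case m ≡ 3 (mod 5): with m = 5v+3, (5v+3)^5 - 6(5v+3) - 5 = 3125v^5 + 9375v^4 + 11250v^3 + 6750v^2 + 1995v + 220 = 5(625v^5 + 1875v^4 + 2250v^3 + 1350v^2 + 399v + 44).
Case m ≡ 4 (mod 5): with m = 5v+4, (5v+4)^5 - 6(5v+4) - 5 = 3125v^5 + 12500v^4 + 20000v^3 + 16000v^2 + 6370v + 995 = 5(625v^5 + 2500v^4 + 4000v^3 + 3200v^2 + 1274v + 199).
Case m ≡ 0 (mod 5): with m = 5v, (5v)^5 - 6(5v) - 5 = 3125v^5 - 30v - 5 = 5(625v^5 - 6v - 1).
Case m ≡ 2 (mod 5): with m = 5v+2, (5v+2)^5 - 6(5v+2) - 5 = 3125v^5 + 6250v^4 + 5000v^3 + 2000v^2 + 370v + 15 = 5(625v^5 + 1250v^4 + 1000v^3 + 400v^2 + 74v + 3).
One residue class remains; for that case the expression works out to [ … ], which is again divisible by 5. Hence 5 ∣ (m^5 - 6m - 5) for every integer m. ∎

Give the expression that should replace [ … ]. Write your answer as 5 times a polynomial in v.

Only m ≡ 1 (mod 5) is unaccounted for. Put m = 5v+1:
(5v+1)^5 - 6(5v+1) - 5 expands to 3125v^5 + 3125v^4 + 1250v^3 + 250v^2 - 5v - 10,
and factoring out 5 leaves 5(625v^5 + 625v^4 + 250v^3 + 50v^2 - v - 2).

5(625v^5 + 625v^4 + 250v^3 + 50v^2 - v - 2)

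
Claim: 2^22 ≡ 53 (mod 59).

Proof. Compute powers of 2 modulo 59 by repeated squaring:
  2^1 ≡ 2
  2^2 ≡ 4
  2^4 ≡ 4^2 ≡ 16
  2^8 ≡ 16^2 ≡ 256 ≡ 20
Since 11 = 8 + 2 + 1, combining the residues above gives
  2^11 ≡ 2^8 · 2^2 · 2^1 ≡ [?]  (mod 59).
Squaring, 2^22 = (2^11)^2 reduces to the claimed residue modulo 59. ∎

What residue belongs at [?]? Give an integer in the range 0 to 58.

2^8 · 2^2 · 2^1 ≡ 20 · 4 · 2 = 160.
160 mod 59 = 42, so 2^11 ≡ 42 (mod 59).

42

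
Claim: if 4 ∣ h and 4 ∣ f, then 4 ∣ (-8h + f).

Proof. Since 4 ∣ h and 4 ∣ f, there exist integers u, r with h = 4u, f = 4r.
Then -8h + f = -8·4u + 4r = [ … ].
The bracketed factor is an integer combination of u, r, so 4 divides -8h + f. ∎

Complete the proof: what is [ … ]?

Pull the common 4 out of every term: -8·4u + 4r = 4(r - 8u).
r - 8u is an integer, which exhibits the divisibility.

4(r - 8u)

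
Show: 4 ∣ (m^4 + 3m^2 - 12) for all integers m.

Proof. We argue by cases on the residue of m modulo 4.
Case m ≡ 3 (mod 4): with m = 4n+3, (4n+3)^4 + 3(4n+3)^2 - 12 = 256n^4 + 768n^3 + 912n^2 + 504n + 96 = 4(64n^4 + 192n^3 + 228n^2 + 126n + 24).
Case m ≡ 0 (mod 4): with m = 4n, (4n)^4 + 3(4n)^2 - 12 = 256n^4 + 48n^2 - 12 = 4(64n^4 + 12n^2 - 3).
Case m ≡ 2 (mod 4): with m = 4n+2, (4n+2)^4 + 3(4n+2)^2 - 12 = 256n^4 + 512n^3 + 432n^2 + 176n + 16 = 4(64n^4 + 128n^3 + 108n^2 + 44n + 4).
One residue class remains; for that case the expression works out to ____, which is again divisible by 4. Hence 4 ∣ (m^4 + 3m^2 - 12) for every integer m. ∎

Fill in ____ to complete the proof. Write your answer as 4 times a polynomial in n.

The residues treated are {3, 0, 2}, so the missing case is m ≡ 1 (mod 4); write m = 4n+1.
Then (4n+1)^4 + 3(4n+1)^2 - 12 = 256n^4 + 256n^3 + 144n^2 + 40n - 8 = 4(64n^4 + 64n^3 + 36n^2 + 10n - 2).

4(64n^4 + 64n^3 + 36n^2 + 10n - 2)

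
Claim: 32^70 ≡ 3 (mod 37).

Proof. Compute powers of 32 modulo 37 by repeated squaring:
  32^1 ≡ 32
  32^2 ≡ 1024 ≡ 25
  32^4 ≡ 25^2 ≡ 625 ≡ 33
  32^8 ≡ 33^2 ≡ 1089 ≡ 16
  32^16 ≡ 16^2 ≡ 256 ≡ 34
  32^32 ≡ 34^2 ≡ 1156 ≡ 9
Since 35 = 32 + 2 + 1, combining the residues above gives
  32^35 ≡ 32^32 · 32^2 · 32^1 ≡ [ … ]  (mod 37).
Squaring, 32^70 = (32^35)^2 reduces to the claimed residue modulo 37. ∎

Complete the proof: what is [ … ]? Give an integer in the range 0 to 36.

22

32^32 · 32^2 · 32^1 ≡ 9 · 25 · 32 = 7200.
7200 mod 37 = 22, so 32^35 ≡ 22 (mod 37).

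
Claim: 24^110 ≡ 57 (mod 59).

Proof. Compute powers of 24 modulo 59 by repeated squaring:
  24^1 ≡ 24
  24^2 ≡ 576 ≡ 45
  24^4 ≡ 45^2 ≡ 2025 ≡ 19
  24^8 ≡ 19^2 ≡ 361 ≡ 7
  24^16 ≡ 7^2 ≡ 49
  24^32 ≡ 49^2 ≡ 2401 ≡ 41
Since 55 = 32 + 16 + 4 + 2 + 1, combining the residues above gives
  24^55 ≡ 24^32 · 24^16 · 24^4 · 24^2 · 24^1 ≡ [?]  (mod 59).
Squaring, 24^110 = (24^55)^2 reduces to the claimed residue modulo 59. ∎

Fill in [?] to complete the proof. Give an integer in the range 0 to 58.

23

Multiply the listed residues: 41 · 49 · 19 · 45 · 24 = 2009 → 38171 → 1717695 → 41224680.
Reducing modulo 59: 41224680 = 698723·59 + 23, so 24^55 ≡ 23.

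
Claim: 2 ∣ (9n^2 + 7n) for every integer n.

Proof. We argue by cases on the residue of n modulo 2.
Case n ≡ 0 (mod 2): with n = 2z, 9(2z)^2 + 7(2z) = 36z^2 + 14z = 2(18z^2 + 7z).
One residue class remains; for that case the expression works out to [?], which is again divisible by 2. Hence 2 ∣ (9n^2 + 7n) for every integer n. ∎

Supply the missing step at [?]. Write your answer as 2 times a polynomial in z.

The residues treated are {0}, so the missing case is n ≡ 1 (mod 2); write n = 2z+1.
Then 9(2z+1)^2 + 7(2z+1) = 36z^2 + 50z + 16 = 2(18z^2 + 25z + 8).

2(18z^2 + 25z + 8)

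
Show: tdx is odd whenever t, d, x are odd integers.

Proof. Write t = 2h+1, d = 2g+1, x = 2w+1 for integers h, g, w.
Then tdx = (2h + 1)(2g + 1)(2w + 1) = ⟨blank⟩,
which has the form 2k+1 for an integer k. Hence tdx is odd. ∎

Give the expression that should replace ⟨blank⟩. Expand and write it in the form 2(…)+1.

(2h + 1)(2g + 1)(2w + 1) = 8ghw + 4gh + 4gw + 2g + 4hw + 2h + 2w + 1
= 2(4ghw + 2gh + 2gw + g + 2hw + h + w) + 1.
Since 4ghw + 2gh + 2gw + g + 2hw + h + w is an integer, the product is of the form 2k+1 for an integer k.

2(4ghw + 2gh + 2gw + g + 2hw + h + w) + 1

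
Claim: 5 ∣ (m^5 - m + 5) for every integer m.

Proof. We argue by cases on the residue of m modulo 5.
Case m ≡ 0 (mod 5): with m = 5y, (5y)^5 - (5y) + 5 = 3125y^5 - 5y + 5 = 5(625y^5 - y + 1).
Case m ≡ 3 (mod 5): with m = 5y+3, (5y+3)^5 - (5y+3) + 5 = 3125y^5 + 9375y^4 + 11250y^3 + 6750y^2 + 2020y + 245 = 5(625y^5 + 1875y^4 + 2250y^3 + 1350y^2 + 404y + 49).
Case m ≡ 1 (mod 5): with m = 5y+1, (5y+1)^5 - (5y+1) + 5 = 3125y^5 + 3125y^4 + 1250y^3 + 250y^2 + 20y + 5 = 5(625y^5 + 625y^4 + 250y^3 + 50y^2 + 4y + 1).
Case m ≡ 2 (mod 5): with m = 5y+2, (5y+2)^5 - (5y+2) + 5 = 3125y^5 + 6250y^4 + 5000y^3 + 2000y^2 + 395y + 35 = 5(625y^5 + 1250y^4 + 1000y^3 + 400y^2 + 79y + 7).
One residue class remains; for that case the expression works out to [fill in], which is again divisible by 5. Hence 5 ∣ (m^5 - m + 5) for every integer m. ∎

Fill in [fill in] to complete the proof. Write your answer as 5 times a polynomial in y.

5(625y^5 + 2500y^4 + 4000y^3 + 3200y^2 + 1279y + 205)

Only m ≡ 4 (mod 5) is unaccounted for. Put m = 5y+4:
(5y+4)^5 - (5y+4) + 5 expands to 3125y^5 + 12500y^4 + 20000y^3 + 16000y^2 + 6395y + 1025,
and factoring out 5 leaves 5(625y^5 + 2500y^4 + 4000y^3 + 3200y^2 + 1279y + 205).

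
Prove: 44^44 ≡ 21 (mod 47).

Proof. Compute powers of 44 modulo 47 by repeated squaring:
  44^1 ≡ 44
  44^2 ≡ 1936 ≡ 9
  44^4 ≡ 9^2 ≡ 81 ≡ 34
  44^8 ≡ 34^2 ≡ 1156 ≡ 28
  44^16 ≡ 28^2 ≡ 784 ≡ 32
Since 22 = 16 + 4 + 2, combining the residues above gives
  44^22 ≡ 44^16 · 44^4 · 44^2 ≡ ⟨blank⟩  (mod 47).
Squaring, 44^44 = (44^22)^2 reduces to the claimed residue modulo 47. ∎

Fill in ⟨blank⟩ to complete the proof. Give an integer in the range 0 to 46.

16

44^16 · 44^4 · 44^2 ≡ 32 · 34 · 9 = 9792.
9792 mod 47 = 16, so 44^22 ≡ 16 (mod 47).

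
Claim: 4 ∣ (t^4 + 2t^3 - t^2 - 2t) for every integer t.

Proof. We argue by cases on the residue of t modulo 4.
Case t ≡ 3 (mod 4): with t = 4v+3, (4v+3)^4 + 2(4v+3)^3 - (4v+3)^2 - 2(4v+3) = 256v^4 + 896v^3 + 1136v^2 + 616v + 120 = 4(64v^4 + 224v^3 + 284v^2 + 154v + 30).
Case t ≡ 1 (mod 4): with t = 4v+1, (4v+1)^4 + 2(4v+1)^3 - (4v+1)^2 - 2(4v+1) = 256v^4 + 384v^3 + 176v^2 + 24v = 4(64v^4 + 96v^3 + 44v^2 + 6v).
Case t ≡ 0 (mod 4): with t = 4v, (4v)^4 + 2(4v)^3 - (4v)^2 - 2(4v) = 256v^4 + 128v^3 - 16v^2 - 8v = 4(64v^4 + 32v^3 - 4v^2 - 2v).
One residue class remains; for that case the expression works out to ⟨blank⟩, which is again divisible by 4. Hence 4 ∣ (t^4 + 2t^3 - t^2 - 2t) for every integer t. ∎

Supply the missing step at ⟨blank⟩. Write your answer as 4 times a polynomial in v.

4(64v^4 + 160v^3 + 140v^2 + 50v + 6)

Only t ≡ 2 (mod 4) is unaccounted for. Put t = 4v+2:
(4v+2)^4 + 2(4v+2)^3 - (4v+2)^2 - 2(4v+2) expands to 256v^4 + 640v^3 + 560v^2 + 200v + 24,
and factoring out 4 leaves 4(64v^4 + 160v^3 + 140v^2 + 50v + 6).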